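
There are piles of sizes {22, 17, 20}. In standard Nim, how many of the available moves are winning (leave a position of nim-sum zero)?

3

Compute the nim-sum pairwise:
22 XOR 17 = 7
7 XOR 20 = 19
The overall nim-sum is X = 19. A pile of size p has a winning move iff p XOR X < p (reduce it to p XOR X).
  22: 22 XOR 19 = 5 < 22 — winning move (to 5).
  17: 17 XOR 19 = 2 < 17 — winning move (to 2).
  20: 20 XOR 19 = 7 < 20 — winning move (to 7).
That gives 3 winning moves.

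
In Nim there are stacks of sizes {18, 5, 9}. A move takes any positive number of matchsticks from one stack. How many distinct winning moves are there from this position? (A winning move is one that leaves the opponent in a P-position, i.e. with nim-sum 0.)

1

Write each in binary and XOR column by column:
  10010  (18)
  00101  (5)
  01001  (9)
  -----
  11110  (30)
The overall nim-sum is X = 30. A stack of size p has a winning move iff p XOR X < p (reduce it to p XOR X).
  18: 18 XOR 30 = 12 < 18 — winning move (to 12).
  5: 5 XOR 30 = 27 ≥ 5 — no move.
  9: 9 XOR 30 = 23 ≥ 9 — no move.
That gives 1 winning move.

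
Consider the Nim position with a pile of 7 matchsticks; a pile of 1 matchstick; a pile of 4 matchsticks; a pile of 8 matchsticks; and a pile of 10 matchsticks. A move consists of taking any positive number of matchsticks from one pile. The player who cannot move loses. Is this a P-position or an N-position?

P-position

Nim-sum: 7 ^ 1 ^ 4 ^ 8 ^ 10 = 0.
The nim-sum is 0, so this is a P-position: the player to move is in a losing position under optimal play.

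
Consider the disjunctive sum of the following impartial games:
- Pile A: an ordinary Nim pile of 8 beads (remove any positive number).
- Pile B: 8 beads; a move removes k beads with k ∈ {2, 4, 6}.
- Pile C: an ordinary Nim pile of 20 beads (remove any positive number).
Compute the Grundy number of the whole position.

Pile A is a plain Nim pile of size 8, so its Grundy value is 8.
Build the Grundy sequence for pile B with g(k) = mex{g(k−s) : s ∈ {2, 4, 6}, s ≤ k}:
k:     0  1  2  3  4  5  6  7  8
g(k):  0  0  1  1  2  2  3  3  0
So g(8) = 0.
Pile C is a plain Nim pile of size 20, so its Grundy value is 20.
The value of a disjunctive sum is the nim-sum of the parts.
Combined value = 8 XOR 0 XOR 20 = 28.

28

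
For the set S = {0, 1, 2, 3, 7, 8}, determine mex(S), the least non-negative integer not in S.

4

The values 0, 1, 2, 3 are all present; 4 is the first non-negative integer missing from the set.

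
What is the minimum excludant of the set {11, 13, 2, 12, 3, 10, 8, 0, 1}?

The values 0, 1, 2, 3 are all present; 4 is the first non-negative integer missing from the set.

4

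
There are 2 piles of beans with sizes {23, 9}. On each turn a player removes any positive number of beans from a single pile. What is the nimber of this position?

30

In binary:
  10111  (23)
  01001  (9)
  -----
  11110  (30)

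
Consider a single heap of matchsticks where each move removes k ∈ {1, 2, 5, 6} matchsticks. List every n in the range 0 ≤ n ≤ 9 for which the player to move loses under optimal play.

0, 3, 7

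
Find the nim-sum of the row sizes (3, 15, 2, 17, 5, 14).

Bitwise XOR of the heap sizes:
  00011  (3)
  01111  (15)
  00010  (2)
  10001  (17)
  00101  (5)
  01110  (14)
  -----
  10100  (20)

20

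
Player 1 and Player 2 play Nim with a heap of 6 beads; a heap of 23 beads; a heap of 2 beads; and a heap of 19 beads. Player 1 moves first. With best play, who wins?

Player 2 wins

Nim-sum: 6 XOR 23 XOR 2 XOR 19 = 0.
The nim-sum is 0, so this is a P-position: the player to move is in a losing position under optimal play; Player 1 is about to move from it and so loses — Player 2 wins.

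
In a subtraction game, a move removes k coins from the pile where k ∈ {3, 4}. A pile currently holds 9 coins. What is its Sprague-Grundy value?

0

Grundy values for subtraction set {3, 4}:
k:     0  1  2  3  4  5  6  7  8  9
g(k):  0  0  0  1  1  1  2  0  0  0
So g(9) = 0.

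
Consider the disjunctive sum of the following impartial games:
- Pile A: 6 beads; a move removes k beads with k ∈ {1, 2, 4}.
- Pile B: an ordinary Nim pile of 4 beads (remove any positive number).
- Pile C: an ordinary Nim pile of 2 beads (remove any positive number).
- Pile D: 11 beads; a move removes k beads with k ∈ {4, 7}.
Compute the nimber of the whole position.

Grundy values for pile A (subtraction set {1, 2, 4}):
g(0) = mex{} = 0
g(1) = mex{0} = 1
g(2) = mex{0,1} = 2
g(3) = mex{1,2} = 0
g(4) = mex{0,2} = 1
g(5) = mex{0,1} = 2
g(6) = mex{1,2} = 0
So g(6) = 0.
Pile B is a plain Nim pile of size 4, so its Grundy value is 4.
Pile C is a plain Nim pile of size 2, so its Grundy value is 2.
Build the Grundy sequence for pile D with g(k) = mex{g(k−s) : s ∈ {4, 7}, s ≤ k}:
g(0) = mex{} = 0
g(1) = mex{} = 0
g(2) = mex{} = 0
g(3) = mex{} = 0
g(4) = mex{0} = 1
g(5) = mex{0} = 1
g(6) = mex{0} = 1
g(7) = mex{0} = 1
g(8) = mex{0,1} = 2
g(9) = mex{0,1} = 2
g(10) = mex{0,1} = 2
g(11) = mex{1} = 0
So g(11) = 0.
By the Sprague-Grundy theorem, the Grundy value of a sum of independent games is the XOR of the component values.
Combined value = 0 XOR 4 XOR 2 XOR 0 = 6.

6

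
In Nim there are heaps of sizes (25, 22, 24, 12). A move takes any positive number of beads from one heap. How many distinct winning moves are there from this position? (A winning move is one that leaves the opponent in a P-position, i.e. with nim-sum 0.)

Bitwise XOR of the heap sizes:
  11001  (25)
  10110  (22)
  11000  (24)
  01100  (12)
  -----
  11011  (27)
The overall nim-sum is X = 27. A heap of size p has a winning move iff p XOR X < p (reduce it to p XOR X).
  25: 25 XOR 27 = 2 < 25 — winning move (to 2).
  22: 22 XOR 27 = 13 < 22 — winning move (to 13).
  24: 24 XOR 27 = 3 < 24 — winning move (to 3).
  12: 12 XOR 27 = 23 ≥ 12 — no move.
That gives 3 winning moves.

3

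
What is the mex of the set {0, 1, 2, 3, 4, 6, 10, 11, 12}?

5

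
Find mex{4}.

0 is not in the set, so the mex is 0.

0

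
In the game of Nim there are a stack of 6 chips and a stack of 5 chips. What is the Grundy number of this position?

Nim-sum: 6 XOR 5 = 3.

3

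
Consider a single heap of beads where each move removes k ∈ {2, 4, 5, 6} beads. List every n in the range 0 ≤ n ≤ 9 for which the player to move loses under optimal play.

0, 1, 8, 9

Grundy values for subtraction set {2, 4, 5, 6}:
g(0) = mex{} = 0
g(1) = mex{} = 0
g(2) = mex{0} = 1
g(3) = mex{0} = 1
g(4) = mex{0,1} = 2
g(5) = mex{0,1} = 2
g(6) = mex{0,1,2} = 3
g(7) = mex{0,1,2} = 3
g(8) = mex{1,2,3} = 0
g(9) = mex{1,2,3} = 0
The P-positions (g = 0) in 0..9 are 0, 1, 8, 9.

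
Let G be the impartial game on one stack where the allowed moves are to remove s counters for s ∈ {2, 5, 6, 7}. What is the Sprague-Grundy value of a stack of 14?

1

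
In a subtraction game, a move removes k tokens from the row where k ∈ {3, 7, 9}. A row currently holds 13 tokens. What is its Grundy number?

2

Compute g(0), g(1), … for moves {3, 7, 9}:
g(0) = mex{} = 0
g(1) = mex{} = 0
g(2) = mex{} = 0
g(3) = mex{0} = 1
g(4) = mex{0} = 1
g(5) = mex{0} = 1
g(6) = mex{1} = 0
g(7) = mex{0,1} = 2
g(8) = mex{0,1} = 2
g(9) = mex{0} = 1
g(10) = mex{0,1,2} = 3
g(11) = mex{0,1,2} = 3
g(12) = mex{1} = 0
g(13) = mex{0,1,3} = 2
So g(13) = 2.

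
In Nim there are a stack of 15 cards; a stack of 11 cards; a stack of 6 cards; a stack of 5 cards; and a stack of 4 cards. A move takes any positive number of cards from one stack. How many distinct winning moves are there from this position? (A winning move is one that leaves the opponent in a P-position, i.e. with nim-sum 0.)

3

Write each in binary and XOR column by column:
  1111  (15)
  1011  (11)
  0110  (6)
  0101  (5)
  0100  (4)
  ----
  0011  (3)
The overall nim-sum is X = 3. A stack of size p has a winning move iff p XOR X < p (reduce it to p XOR X).
  15: 15 XOR 3 = 12 < 15 — winning move (to 12).
  11: 11 XOR 3 = 8 < 11 — winning move (to 8).
  6: 6 XOR 3 = 5 < 6 — winning move (to 5).
  5: 5 XOR 3 = 6 ≥ 5 — no move.
  4: 4 XOR 3 = 7 ≥ 4 — no move.
That gives 3 winning moves.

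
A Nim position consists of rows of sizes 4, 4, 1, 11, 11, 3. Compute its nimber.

Write each in binary and XOR column by column:
  0100  (4)
  0100  (4)
  0001  (1)
  1011  (11)
  1011  (11)
  0011  (3)
  ----
  0010  (2)

2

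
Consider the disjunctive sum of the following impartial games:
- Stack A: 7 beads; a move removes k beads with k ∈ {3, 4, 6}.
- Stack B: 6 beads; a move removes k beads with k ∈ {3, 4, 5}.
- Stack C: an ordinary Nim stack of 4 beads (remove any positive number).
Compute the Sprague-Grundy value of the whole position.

4

Grundy values for stack A (subtraction set {3, 4, 6}):
g(0) = mex{} = 0
g(1) = mex{} = 0
g(2) = mex{} = 0
g(3) = mex{0} = 1
g(4) = mex{0} = 1
g(5) = mex{0} = 1
g(6) = mex{0,1} = 2
g(7) = mex{0,1} = 2
So g(7) = 2.
Grundy values for stack B (subtraction set {3, 4, 5}):
k:     0  1  2  3  4  5  6
g(k):  0  0  0  1  1  1  2
So g(6) = 2.
Stack C is a plain Nim stack of size 4, so its Grundy value is 4.
By the Sprague-Grundy theorem, the Grundy value of a sum of independent games is the XOR of the component values.
Combined value = 2 ⊕ 2 ⊕ 4 = 4.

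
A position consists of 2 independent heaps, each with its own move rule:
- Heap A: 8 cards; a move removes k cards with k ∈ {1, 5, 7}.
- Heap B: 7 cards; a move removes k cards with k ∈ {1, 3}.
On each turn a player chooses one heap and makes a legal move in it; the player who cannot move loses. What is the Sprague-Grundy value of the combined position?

1

Grundy values for heap A (subtraction set {1, 5, 7}):
k:     0  1  2  3  4  5  6  7  8
g(k):  0  1  0  1  0  1  0  1  0
So g(8) = 0.
Build the Grundy sequence for heap B with g(k) = mex{g(k−s) : s ∈ {1, 3}, s ≤ k}:
k:     0  1  2  3  4  5  6  7
g(k):  0  1  0  1  0  1  0  1
So g(7) = 1.
The value of a disjunctive sum is the nim-sum of the parts.
Combined value = 0 XOR 1 = 1.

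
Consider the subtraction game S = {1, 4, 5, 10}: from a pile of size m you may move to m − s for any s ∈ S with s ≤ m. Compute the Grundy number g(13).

Compute g(0), g(1), … for moves {1, 4, 5, 10}:
g(0) = mex{} = 0
g(1) = mex{0} = 1
g(2) = mex{1} = 0
g(3) = mex{0} = 1
g(4) = mex{0,1} = 2
g(5) = mex{0,1,2} = 3
g(6) = mex{0,1,3} = 2
g(7) = mex{0,1,2} = 3
g(8) = mex{1,2,3} = 0
g(9) = mex{0,2,3} = 1
g(10) = mex{0,1,2,3} = 4
g(11) = mex{1,2,3,4} = 0
g(12) = mex{0,3} = 1
g(13) = mex{0,1} = 2
So g(13) = 2.

2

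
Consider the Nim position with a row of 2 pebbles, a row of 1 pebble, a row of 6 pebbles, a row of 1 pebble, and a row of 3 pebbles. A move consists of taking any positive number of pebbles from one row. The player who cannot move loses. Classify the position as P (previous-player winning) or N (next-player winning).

Compute the nim-sum pairwise:
2 ^ 1 = 3
3 ^ 6 = 5
5 ^ 1 = 4
4 ^ 3 = 7
The nim-sum is 7 ≠ 0, so this is an N-position: the player to move can win.

N-position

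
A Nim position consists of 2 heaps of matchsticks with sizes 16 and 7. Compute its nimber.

Compute the nim-sum pairwise:
16 ⊕ 7 = 23

23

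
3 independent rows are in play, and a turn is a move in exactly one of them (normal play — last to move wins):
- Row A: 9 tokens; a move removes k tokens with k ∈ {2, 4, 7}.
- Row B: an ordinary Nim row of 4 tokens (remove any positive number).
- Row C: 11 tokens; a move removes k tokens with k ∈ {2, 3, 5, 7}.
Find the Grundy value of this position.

5

Build the Grundy sequence for row A with g(k) = mex{g(k−s) : s ∈ {2, 4, 7}, s ≤ k}:
k:     0  1  2  3  4  5  6  7  8  9
g(k):  0  0  1  1  2  2  0  3  1  0
So g(9) = 0.
Row B is a plain Nim row of size 4, so its Grundy value is 4.
Build the Grundy sequence for row C with g(k) = mex{g(k−s) : s ∈ {2, 3, 5, 7}, s ≤ k}:
k:     0  1  2  3  4  5  6  7  8  9 10 11
g(k):  0  0  1  1  2  2  3  3  4  0  0  1
So g(11) = 1.
The value of a disjunctive sum is the nim-sum of the parts.
Combined value = 0 ⊕ 4 ⊕ 1 = 5.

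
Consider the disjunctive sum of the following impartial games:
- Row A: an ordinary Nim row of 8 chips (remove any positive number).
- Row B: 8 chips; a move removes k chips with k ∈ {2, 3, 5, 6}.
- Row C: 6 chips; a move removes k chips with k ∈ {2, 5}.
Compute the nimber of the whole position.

9

Row A is a plain Nim row of size 8, so its Grundy value is 8.
Grundy values for row B (subtraction set {2, 3, 5, 6}):
g(0) = mex{} = 0
g(1) = mex{} = 0
g(2) = mex{0} = 1
g(3) = mex{0} = 1
g(4) = mex{0,1} = 2
g(5) = mex{0,1} = 2
g(6) = mex{0,1,2} = 3
g(7) = mex{0,1,2} = 3
g(8) = mex{1,2,3} = 0
So g(8) = 0.
Grundy values for row C (subtraction set {2, 5}):
k:     0  1  2  3  4  5  6
g(k):  0  0  1  1  0  2  1
So g(6) = 1.
By the Sprague-Grundy theorem, the Grundy value of a sum of independent games is the XOR of the component values.
Combined value = 8 XOR 0 XOR 1 = 9.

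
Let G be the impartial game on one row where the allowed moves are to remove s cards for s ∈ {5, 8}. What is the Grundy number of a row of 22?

Build the Grundy sequence with g(k) = mex{g(k−s) : s ∈ {5, 8}, s ≤ k}:
k:     0  1  2  3  4  5  6  7  8  9 10 11 12 13 14 15 16 17 18 19 20 21 22
g(k):  0  0  0  0  0  1  1  1  1  1  2  2  2  0  0  0  0  0  1  1  1  1  1
So g(22) = 1.

1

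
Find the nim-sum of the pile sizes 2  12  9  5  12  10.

Write each in binary and XOR column by column:
  0010  (2)
  1100  (12)
  1001  (9)
  0101  (5)
  1100  (12)
  1010  (10)
  ----
  0100  (4)

4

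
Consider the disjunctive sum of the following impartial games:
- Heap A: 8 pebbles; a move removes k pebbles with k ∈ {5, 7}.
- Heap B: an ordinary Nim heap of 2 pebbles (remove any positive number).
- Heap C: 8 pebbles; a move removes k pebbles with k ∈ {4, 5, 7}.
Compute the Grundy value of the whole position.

For heap A, compute g(0), g(1), … with moves {5, 7}:
g(0) = mex{} = 0
g(1) = mex{} = 0
g(2) = mex{} = 0
g(3) = mex{} = 0
g(4) = mex{} = 0
g(5) = mex{0} = 1
g(6) = mex{0} = 1
g(7) = mex{0} = 1
g(8) = mex{0} = 1
So g(8) = 1.
Heap B is a plain Nim heap of size 2, so its Grundy value is 2.
Grundy values for heap C (subtraction set {4, 5, 7}):
k:     0  1  2  3  4  5  6  7  8
g(k):  0  0  0  0  1  1  1  1  2
So g(8) = 2.
The value of a disjunctive sum is the nim-sum of the parts.
Combined value = 1 XOR 2 XOR 2 = 1.

1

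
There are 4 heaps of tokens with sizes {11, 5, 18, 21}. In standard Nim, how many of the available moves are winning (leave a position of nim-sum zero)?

1

Nim-sum: 11 XOR 5 XOR 18 XOR 21 = 9.
The overall nim-sum is X = 9. A heap of size p has a winning move iff p XOR X < p (reduce it to p XOR X).
  11: 11 XOR 9 = 2 < 11 — winning move (to 2).
  5: 5 XOR 9 = 12 ≥ 5 — no move.
  18: 18 XOR 9 = 27 ≥ 18 — no move.
  21: 21 XOR 9 = 28 ≥ 21 — no move.
That gives 1 winning move.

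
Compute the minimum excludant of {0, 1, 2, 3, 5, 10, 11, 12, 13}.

4

The values 0, 1, 2, 3 are all present; 4 is the first non-negative integer missing from the set.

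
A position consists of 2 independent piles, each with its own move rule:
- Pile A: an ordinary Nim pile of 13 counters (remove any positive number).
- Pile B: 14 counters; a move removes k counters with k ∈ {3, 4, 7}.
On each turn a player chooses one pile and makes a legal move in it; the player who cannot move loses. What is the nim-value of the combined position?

Pile A is a plain Nim pile of size 13, so its Grundy value is 13.
Grundy values for pile B (subtraction set {3, 4, 7}):
k:     0  1  2  3  4  5  6  7  8  9 10 11 12 13 14
g(k):  0  0  0  1  1  1  2  2  2  3  0  0  0  1  1
So g(14) = 1.
The value of a disjunctive sum is the nim-sum of the parts.
Combined value = 13 XOR 1 = 12.

12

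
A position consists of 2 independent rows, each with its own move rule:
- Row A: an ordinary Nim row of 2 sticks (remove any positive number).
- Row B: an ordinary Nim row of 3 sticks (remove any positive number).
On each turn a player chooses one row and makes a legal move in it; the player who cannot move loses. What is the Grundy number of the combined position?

1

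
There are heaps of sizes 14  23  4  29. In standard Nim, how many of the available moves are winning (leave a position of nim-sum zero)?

0

Nim-sum: 14 XOR 23 XOR 4 XOR 29 = 0.
The nim-sum is already 0, so every move leaves a nonzero nim-sum — there are no winning moves.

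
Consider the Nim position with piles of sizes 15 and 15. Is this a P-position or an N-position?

Nim-sum: 15 XOR 15 = 0.
The nim-sum is 0, so this is a P-position: the player to move is in a losing position under optimal play.

P-position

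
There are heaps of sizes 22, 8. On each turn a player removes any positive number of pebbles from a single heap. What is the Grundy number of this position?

30

Compute the nim-sum pairwise:
22 XOR 8 = 30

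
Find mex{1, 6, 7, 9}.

0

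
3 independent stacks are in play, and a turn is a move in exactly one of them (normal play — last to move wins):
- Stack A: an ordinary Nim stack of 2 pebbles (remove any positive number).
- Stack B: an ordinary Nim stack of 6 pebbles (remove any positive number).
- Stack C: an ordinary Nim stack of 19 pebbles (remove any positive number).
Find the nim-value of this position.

23

Stack A is a plain Nim stack of size 2, so its Grundy value is 2.
Stack B is a plain Nim stack of size 6, so its Grundy value is 6.
Stack C is a plain Nim stack of size 19, so its Grundy value is 19.
The value of a disjunctive sum is the nim-sum of the parts.
Combined value = 2 XOR 6 XOR 19 = 23.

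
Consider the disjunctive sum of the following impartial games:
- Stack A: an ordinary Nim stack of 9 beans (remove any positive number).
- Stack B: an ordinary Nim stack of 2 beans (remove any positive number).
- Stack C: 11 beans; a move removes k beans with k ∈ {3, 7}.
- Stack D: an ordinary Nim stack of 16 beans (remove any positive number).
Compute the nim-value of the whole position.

Stack A is a plain Nim stack of size 9, so its Grundy value is 9.
Stack B is a plain Nim stack of size 2, so its Grundy value is 2.
Build the Grundy sequence for stack C with g(k) = mex{g(k−s) : s ∈ {3, 7}, s ≤ k}:
k:     0  1  2  3  4  5  6  7  8  9 10 11
g(k):  0  0  0  1  1  1  0  2  2  1  0  0
So g(11) = 0.
Stack D is a plain Nim stack of size 16, so its Grundy value is 16.
By the Sprague-Grundy theorem, the Grundy value of a sum of independent games is the XOR of the component values.
Combined value = 9 ⊕ 2 ⊕ 0 ⊕ 16 = 27.

27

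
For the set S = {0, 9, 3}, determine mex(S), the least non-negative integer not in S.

0 is in the set but 1 is not, so the mex is 1.

1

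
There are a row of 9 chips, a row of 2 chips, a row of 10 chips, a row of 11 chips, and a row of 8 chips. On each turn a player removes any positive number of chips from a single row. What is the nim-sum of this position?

2

In binary:
  1001  (9)
  0010  (2)
  1010  (10)
  1011  (11)
  1000  (8)
  ----
  0010  (2)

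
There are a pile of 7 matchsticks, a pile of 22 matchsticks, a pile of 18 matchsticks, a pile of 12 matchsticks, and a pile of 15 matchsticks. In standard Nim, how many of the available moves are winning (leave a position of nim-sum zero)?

Write each in binary and XOR column by column:
  00111  (7)
  10110  (22)
  10010  (18)
  01100  (12)
  01111  (15)
  -----
  00000  (0)
The nim-sum is already 0, so every move leaves a nonzero nim-sum — there are no winning moves.

0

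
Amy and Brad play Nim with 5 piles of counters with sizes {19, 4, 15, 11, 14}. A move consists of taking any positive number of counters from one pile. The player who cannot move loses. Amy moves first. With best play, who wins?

In binary:
  10011  (19)
  00100  (4)
  01111  (15)
  01011  (11)
  01110  (14)
  -----
  11101  (29)
The nim-sum is 29 ≠ 0, so this is an N-position: the player to move can win; Amy has a winning move.

Amy wins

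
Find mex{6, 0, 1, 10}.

The values 0, 1 are all present; 2 is the first non-negative integer missing from the set.

2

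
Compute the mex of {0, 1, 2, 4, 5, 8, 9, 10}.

3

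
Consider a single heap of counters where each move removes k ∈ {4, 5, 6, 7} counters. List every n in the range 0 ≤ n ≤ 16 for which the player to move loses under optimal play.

Grundy values for subtraction set {4, 5, 6, 7}:
k:     0  1  2  3  4  5  6  7  8  9 10 11 12 13 14 15 16
g(k):  0  0  0  0  1  1  1  1  2  2  2  0  0  0  0  1  1
The P-positions (g = 0) in 0..16 are 0, 1, 2, 3, 11, 12, 13, 14.

0, 1, 2, 3, 11, 12, 13, 14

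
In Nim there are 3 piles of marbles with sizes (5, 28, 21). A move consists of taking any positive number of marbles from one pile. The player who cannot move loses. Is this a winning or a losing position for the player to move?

Bitwise XOR of the heap sizes:
  00101  (5)
  11100  (28)
  10101  (21)
  -----
  01100  (12)
The nim-sum is 12 ≠ 0, so this is an N-position: the player to move can win.

Winning position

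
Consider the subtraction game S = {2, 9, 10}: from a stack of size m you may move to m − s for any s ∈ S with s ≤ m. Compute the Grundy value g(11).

3

Compute g(0), g(1), … for moves {2, 9, 10}:
k:     0  1  2  3  4  5  6  7  8  9 10 11
g(k):  0  0  1  1  0  0  1  1  0  2  1  3
So g(11) = 3.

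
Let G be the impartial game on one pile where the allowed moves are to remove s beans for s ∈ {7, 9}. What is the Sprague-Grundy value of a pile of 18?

Grundy values for subtraction set {7, 9}:
k:     0  1  2  3  4  5  6  7  8  9 10 11 12 13 14 15 16 17 18
g(k):  0  0  0  0  0  0  0  1  1  1  1  1  1  1  2  2  0  0  0
So g(18) = 0.

0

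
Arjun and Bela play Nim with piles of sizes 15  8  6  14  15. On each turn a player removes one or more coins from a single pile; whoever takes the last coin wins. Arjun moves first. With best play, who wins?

Bela wins

Nim-sum: 15 XOR 8 XOR 6 XOR 14 XOR 15 = 0.
The nim-sum is 0, so this is a P-position: the player to move is in a losing position under optimal play; Arjun is about to move from it and so loses — Bela wins.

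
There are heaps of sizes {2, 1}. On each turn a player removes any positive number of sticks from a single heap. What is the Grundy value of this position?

3

Nim-sum: 2 XOR 1 = 3.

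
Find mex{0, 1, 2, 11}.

3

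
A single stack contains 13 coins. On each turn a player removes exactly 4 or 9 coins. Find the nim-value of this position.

Grundy values for subtraction set {4, 9}:
g(0) = mex{} = 0
g(1) = mex{} = 0
g(2) = mex{} = 0
g(3) = mex{} = 0
g(4) = mex{0} = 1
g(5) = mex{0} = 1
g(6) = mex{0} = 1
g(7) = mex{0} = 1
g(8) = mex{1} = 0
g(9) = mex{0,1} = 2
g(10) = mex{0,1} = 2
g(11) = mex{0,1} = 2
g(12) = mex{0} = 1
g(13) = mex{1,2} = 0
So g(13) = 0.

0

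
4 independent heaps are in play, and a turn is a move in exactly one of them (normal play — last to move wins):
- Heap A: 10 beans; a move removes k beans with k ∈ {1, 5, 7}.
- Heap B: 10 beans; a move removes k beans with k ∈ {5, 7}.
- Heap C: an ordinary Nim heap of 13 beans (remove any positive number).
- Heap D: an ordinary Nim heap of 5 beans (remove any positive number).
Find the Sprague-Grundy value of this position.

10

For heap A, compute g(0), g(1), … with moves {1, 5, 7}:
g(0) = mex{} = 0
g(1) = mex{0} = 1
g(2) = mex{1} = 0
g(3) = mex{0} = 1
g(4) = mex{1} = 0
g(5) = mex{0} = 1
g(6) = mex{1} = 0
g(7) = mex{0} = 1
g(8) = mex{1} = 0
g(9) = mex{0} = 1
g(10) = mex{1} = 0
So g(10) = 0.
For heap B, compute g(0), g(1), … with moves {5, 7}:
g(0) = mex{} = 0
g(1) = mex{} = 0
g(2) = mex{} = 0
g(3) = mex{} = 0
g(4) = mex{} = 0
g(5) = mex{0} = 1
g(6) = mex{0} = 1
g(7) = mex{0} = 1
g(8) = mex{0} = 1
g(9) = mex{0} = 1
g(10) = mex{0,1} = 2
So g(10) = 2.
Heap C is a plain Nim heap of size 13, so its Grundy value is 13.
Heap D is a plain Nim heap of size 5, so its Grundy value is 5.
By the Sprague-Grundy theorem, the Grundy value of a sum of independent games is the XOR of the component values.
Combined value = 0 ⊕ 2 ⊕ 13 ⊕ 5 = 10.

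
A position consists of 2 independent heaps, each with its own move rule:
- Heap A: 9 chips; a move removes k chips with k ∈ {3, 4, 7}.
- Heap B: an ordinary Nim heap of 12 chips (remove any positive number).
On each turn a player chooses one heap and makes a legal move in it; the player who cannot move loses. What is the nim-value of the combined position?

15

For heap A, compute g(0), g(1), … with moves {3, 4, 7}:
g(0) = mex{} = 0
g(1) = mex{} = 0
g(2) = mex{} = 0
g(3) = mex{0} = 1
g(4) = mex{0} = 1
g(5) = mex{0} = 1
g(6) = mex{0,1} = 2
g(7) = mex{0,1} = 2
g(8) = mex{0,1} = 2
g(9) = mex{0,1,2} = 3
So g(9) = 3.
Heap B is a plain Nim heap of size 12, so its Grundy value is 12.
By the Sprague-Grundy theorem, the Grundy value of a sum of independent games is the XOR of the component values.
Combined value = 3 ⊕ 12 = 15.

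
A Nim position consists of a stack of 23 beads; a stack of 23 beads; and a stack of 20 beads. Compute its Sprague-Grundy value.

20

Write each in binary and XOR column by column:
  10111  (23)
  10111  (23)
  10100  (20)
  -----
  10100  (20)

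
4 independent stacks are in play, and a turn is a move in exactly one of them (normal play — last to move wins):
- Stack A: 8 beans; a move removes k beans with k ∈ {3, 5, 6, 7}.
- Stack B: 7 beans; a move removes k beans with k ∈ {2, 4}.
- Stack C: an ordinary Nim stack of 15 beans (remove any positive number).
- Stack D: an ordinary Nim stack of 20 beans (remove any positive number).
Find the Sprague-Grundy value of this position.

25

Grundy values for stack A (subtraction set {3, 5, 6, 7}):
g(0) = mex{} = 0
g(1) = mex{} = 0
g(2) = mex{} = 0
g(3) = mex{0} = 1
g(4) = mex{0} = 1
g(5) = mex{0} = 1
g(6) = mex{0,1} = 2
g(7) = mex{0,1} = 2
g(8) = mex{0,1} = 2
So g(8) = 2.
Build the Grundy sequence for stack B with g(k) = mex{g(k−s) : s ∈ {2, 4}, s ≤ k}:
g(0) = mex{} = 0
g(1) = mex{} = 0
g(2) = mex{0} = 1
g(3) = mex{0} = 1
g(4) = mex{0,1} = 2
g(5) = mex{0,1} = 2
g(6) = mex{1,2} = 0
g(7) = mex{1,2} = 0
So g(7) = 0.
Stack C is a plain Nim stack of size 15, so its Grundy value is 15.
Stack D is a plain Nim stack of size 20, so its Grundy value is 20.
By the Sprague-Grundy theorem, the Grundy value of a sum of independent games is the XOR of the component values.
Combined value = 2 XOR 0 XOR 15 XOR 20 = 25.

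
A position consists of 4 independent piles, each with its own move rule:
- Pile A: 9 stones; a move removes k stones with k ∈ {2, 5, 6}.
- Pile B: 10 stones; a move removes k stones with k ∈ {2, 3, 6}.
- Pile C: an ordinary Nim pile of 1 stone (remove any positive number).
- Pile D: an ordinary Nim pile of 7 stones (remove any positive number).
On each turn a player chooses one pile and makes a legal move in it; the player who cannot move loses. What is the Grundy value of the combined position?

Build the Grundy sequence for pile A with g(k) = mex{g(k−s) : s ∈ {2, 5, 6}, s ≤ k}:
k:     0  1  2  3  4  5  6  7  8  9
g(k):  0  0  1  1  0  2  1  3  0  2
So g(9) = 2.
Build the Grundy sequence for pile B with g(k) = mex{g(k−s) : s ∈ {2, 3, 6}, s ≤ k}:
g(0) = mex{} = 0
g(1) = mex{} = 0
g(2) = mex{0} = 1
g(3) = mex{0} = 1
g(4) = mex{0,1} = 2
g(5) = mex{1} = 0
g(6) = mex{0,1,2} = 3
g(7) = mex{0,2} = 1
g(8) = mex{0,1,3} = 2
g(9) = mex{1,3} = 0
g(10) = mex{1,2} = 0
So g(10) = 0.
Pile C is a plain Nim pile of size 1, so its Grundy value is 1.
Pile D is a plain Nim pile of size 7, so its Grundy value is 7.
The value of a disjunctive sum is the nim-sum of the parts.
Combined value = 2 XOR 0 XOR 1 XOR 7 = 4.

4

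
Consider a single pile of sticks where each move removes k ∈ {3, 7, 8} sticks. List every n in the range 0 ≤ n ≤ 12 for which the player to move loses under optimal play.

0, 1, 2, 6, 11, 12

Compute g(0), g(1), … for moves {3, 7, 8}:
k:     0  1  2  3  4  5  6  7  8  9 10 11 12
g(k):  0  0  0  1  1  1  0  2  2  1  3  0  0
The P-positions (g = 0) in 0..12 are 0, 1, 2, 6, 11, 12.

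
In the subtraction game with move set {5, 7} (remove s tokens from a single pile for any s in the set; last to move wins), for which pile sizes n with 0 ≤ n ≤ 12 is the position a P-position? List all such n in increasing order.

0, 1, 2, 3, 4, 12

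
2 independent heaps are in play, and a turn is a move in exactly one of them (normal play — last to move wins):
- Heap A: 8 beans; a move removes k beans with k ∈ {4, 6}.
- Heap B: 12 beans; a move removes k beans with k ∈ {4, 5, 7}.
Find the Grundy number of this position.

2

Build the Grundy sequence for heap A with g(k) = mex{g(k−s) : s ∈ {4, 6}, s ≤ k}:
g(0) = mex{} = 0
g(1) = mex{} = 0
g(2) = mex{} = 0
g(3) = mex{} = 0
g(4) = mex{0} = 1
g(5) = mex{0} = 1
g(6) = mex{0} = 1
g(7) = mex{0} = 1
g(8) = mex{0,1} = 2
So g(8) = 2.
For heap B, compute g(0), g(1), … with moves {4, 5, 7}:
k:     0  1  2  3  4  5  6  7  8  9 10 11 12
g(k):  0  0  0  0  1  1  1  1  2  2  2  0  0
So g(12) = 0.
By the Sprague-Grundy theorem, the Grundy value of a sum of independent games is the XOR of the component values.
Combined value = 2 XOR 0 = 2.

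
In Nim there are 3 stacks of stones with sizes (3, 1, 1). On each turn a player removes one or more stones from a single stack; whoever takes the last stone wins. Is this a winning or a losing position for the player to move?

Bitwise XOR of the heap sizes:
  11  (3)
  01  (1)
  01  (1)
  --
  11  (3)
The nim-sum is 3 ≠ 0, so this is an N-position: the player to move can win.

Winning position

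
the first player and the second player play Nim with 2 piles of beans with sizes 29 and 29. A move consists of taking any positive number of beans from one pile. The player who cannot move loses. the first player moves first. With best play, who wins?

the second player wins

Nim-sum: 29 XOR 29 = 0.
The nim-sum is 0, so this is a P-position: the player to move is in a losing position under optimal play; the first player is about to move from it and so loses — the second player wins.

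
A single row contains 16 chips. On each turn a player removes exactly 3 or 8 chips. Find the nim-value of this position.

1

Grundy values for subtraction set {3, 8}:
k:     0  1  2  3  4  5  6  7  8  9 10 11 12 13 14 15 16
g(k):  0  0  0  1  1  1  0  0  2  1  1  0  0  0  1  1  1
So g(16) = 1.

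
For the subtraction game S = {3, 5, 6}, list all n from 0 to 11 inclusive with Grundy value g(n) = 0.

Grundy values for subtraction set {3, 5, 6}:
k:     0  1  2  3  4  5  6  7  8  9 10 11
g(k):  0  0  0  1  1  1  2  2  2  0  0  0
The P-positions (g = 0) in 0..11 are 0, 1, 2, 9, 10, 11.

0, 1, 2, 9, 10, 11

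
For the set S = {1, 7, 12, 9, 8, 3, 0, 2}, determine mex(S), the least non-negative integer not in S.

The values 0, 1, 2, 3 are all present; 4 is the first non-negative integer missing from the set.

4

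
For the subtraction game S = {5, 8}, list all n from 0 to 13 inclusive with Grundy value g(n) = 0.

0, 1, 2, 3, 4, 13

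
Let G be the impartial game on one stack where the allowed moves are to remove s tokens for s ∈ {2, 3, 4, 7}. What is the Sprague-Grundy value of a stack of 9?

Grundy values for subtraction set {2, 3, 4, 7}:
g(0) = mex{} = 0
g(1) = mex{} = 0
g(2) = mex{0} = 1
g(3) = mex{0} = 1
g(4) = mex{0,1} = 2
g(5) = mex{0,1} = 2
g(6) = mex{1,2} = 0
g(7) = mex{0,1,2} = 3
g(8) = mex{0,2} = 1
g(9) = mex{0,1,2,3} = 4
So g(9) = 4.

4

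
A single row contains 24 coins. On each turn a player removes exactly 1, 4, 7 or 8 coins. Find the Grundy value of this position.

Compute g(0), g(1), … for moves {1, 4, 7, 8}:
k:     0  1  2  3  4  5  6  7  8  9 10 11 12 13 14 15 16 17 18 19 20 21 22 23 24
g(k):  0  1  0  1  2  0  1  2  3  2  3  0  1  3  0  1  0  1  2  3  2  4  3  2  3
So g(24) = 3.

3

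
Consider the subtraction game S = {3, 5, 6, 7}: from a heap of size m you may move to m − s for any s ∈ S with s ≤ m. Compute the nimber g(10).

0

Build the Grundy sequence with g(k) = mex{g(k−s) : s ∈ {3, 5, 6, 7}, s ≤ k}:
k:     0  1  2  3  4  5  6  7  8  9 10
g(k):  0  0  0  1  1  1  2  2  2  3  0
So g(10) = 0.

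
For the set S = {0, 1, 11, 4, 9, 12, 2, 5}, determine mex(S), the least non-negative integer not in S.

The values 0, 1, 2 are all present; 3 is the first non-negative integer missing from the set.

3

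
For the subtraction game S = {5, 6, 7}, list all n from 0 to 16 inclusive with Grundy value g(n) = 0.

0, 1, 2, 3, 4, 12, 13, 14, 15, 16

Compute g(0), g(1), … for moves {5, 6, 7}:
k:     0  1  2  3  4  5  6  7  8  9 10 11 12 13 14 15 16
g(k):  0  0  0  0  0  1  1  1  1  1  2  2  0  0  0  0  0
The P-positions (g = 0) in 0..16 are 0, 1, 2, 3, 4, 12, 13, 14, 15, 16.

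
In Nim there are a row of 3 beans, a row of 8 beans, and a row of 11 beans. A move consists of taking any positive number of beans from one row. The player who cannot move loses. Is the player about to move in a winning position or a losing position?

In binary:
  0011  (3)
  1000  (8)
  1011  (11)
  ----
  0000  (0)
The nim-sum is 0, so this is a P-position: the player to move is in a losing position under optimal play.

Losing position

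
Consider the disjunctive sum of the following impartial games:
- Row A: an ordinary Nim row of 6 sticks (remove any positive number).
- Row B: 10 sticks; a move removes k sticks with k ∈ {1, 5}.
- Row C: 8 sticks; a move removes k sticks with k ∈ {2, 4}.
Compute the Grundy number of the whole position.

7

Row A is a plain Nim row of size 6, so its Grundy value is 6.
For row B, compute g(0), g(1), … with moves {1, 5}:
g(0) = mex{} = 0
g(1) = mex{0} = 1
g(2) = mex{1} = 0
g(3) = mex{0} = 1
g(4) = mex{1} = 0
g(5) = mex{0} = 1
g(6) = mex{1} = 0
g(7) = mex{0} = 1
g(8) = mex{1} = 0
g(9) = mex{0} = 1
g(10) = mex{1} = 0
So g(10) = 0.
Build the Grundy sequence for row C with g(k) = mex{g(k−s) : s ∈ {2, 4}, s ≤ k}:
k:     0  1  2  3  4  5  6  7  8
g(k):  0  0  1  1  2  2  0  0  1
So g(8) = 1.
By the Sprague-Grundy theorem, the Grundy value of a sum of independent games is the XOR of the component values.
Combined value = 6 XOR 0 XOR 1 = 7.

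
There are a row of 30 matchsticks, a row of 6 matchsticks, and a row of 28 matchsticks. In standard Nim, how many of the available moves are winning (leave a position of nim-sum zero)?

In binary:
  11110  (30)
  00110  (6)
  11100  (28)
  -----
  00100  (4)
The overall nim-sum is X = 4. A row of size p has a winning move iff p XOR X < p (reduce it to p XOR X).
  30: 30 XOR 4 = 26 < 30 — winning move (to 26).
  6: 6 XOR 4 = 2 < 6 — winning move (to 2).
  28: 28 XOR 4 = 24 < 28 — winning move (to 24).
That gives 3 winning moves.

3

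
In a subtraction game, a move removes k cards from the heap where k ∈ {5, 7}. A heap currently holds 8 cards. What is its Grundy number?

1

Compute g(0), g(1), … for moves {5, 7}:
k:     0  1  2  3  4  5  6  7  8
g(k):  0  0  0  0  0  1  1  1  1
So g(8) = 1.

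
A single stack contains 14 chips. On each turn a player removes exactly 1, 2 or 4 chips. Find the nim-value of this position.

2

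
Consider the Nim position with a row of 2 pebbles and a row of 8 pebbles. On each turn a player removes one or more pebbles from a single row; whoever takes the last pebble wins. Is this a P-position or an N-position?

N-position

Write each in binary and XOR column by column:
  0010  (2)
  1000  (8)
  ----
  1010  (10)
The nim-sum is 10 ≠ 0, so this is an N-position: the player to move can win.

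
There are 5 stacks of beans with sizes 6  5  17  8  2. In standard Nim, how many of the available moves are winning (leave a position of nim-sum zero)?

1

Bitwise XOR of the heap sizes:
  00110  (6)
  00101  (5)
  10001  (17)
  01000  (8)
  00010  (2)
  -----
  11000  (24)
The overall nim-sum is X = 24. A stack of size p has a winning move iff p XOR X < p (reduce it to p XOR X).
  6: 6 XOR 24 = 30 ≥ 6 — no move.
  5: 5 XOR 24 = 29 ≥ 5 — no move.
  17: 17 XOR 24 = 9 < 17 — winning move (to 9).
  8: 8 XOR 24 = 16 ≥ 8 — no move.
  2: 2 XOR 24 = 26 ≥ 2 — no move.
That gives 1 winning move.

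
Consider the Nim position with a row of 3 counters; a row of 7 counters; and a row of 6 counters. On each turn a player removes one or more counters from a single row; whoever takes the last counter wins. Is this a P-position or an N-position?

N-position

In binary:
  011  (3)
  111  (7)
  110  (6)
  ---
  010  (2)
The nim-sum is 2 ≠ 0, so this is an N-position: the player to move can win.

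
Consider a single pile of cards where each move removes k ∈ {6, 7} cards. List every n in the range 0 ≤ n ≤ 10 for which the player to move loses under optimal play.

0, 1, 2, 3, 4, 5

Grundy values for subtraction set {6, 7}:
g(0) = mex{} = 0
g(1) = mex{} = 0
g(2) = mex{} = 0
g(3) = mex{} = 0
g(4) = mex{} = 0
g(5) = mex{} = 0
g(6) = mex{0} = 1
g(7) = mex{0} = 1
g(8) = mex{0} = 1
g(9) = mex{0} = 1
g(10) = mex{0} = 1
The P-positions (g = 0) in 0..10 are 0, 1, 2, 3, 4, 5.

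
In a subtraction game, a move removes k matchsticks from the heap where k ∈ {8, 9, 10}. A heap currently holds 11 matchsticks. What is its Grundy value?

1

Build the Grundy sequence with g(k) = mex{g(k−s) : s ∈ {8, 9, 10}, s ≤ k}:
k:     0  1  2  3  4  5  6  7  8  9 10 11
g(k):  0  0  0  0  0  0  0  0  1  1  1  1
So g(11) = 1.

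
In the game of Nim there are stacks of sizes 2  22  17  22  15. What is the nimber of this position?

28

In binary:
  00010  (2)
  10110  (22)
  10001  (17)
  10110  (22)
  01111  (15)
  -----
  11100  (28)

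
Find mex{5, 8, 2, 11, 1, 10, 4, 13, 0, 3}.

6

The values 0, 1, 2, 3, 4, 5 are all present; 6 is the first non-negative integer missing from the set.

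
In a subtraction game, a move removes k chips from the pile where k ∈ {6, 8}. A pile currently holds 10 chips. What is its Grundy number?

Build the Grundy sequence with g(k) = mex{g(k−s) : s ∈ {6, 8}, s ≤ k}:
k:     0  1  2  3  4  5  6  7  8  9 10
g(k):  0  0  0  0  0  0  1  1  1  1  1
So g(10) = 1.

1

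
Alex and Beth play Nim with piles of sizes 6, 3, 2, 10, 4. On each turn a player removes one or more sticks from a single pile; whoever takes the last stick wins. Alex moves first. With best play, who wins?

Alex wins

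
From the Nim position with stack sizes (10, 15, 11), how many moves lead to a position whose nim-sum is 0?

3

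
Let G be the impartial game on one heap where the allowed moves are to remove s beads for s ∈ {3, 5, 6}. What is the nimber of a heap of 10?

0

Compute g(0), g(1), … for moves {3, 5, 6}:
k:     0  1  2  3  4  5  6  7  8  9 10
g(k):  0  0  0  1  1  1  2  2  2  0  0
So g(10) = 0.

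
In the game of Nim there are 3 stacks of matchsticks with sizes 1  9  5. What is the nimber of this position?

Compute the nim-sum pairwise:
1 ⊕ 9 = 8
8 ⊕ 5 = 13

13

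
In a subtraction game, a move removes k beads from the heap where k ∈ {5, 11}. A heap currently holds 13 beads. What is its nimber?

2

Build the Grundy sequence with g(k) = mex{g(k−s) : s ∈ {5, 11}, s ≤ k}:
g(0) = mex{} = 0
g(1) = mex{} = 0
g(2) = mex{} = 0
g(3) = mex{} = 0
g(4) = mex{} = 0
g(5) = mex{0} = 1
g(6) = mex{0} = 1
g(7) = mex{0} = 1
g(8) = mex{0} = 1
g(9) = mex{0} = 1
g(10) = mex{1} = 0
g(11) = mex{0,1} = 2
g(12) = mex{0,1} = 2
g(13) = mex{0,1} = 2
So g(13) = 2.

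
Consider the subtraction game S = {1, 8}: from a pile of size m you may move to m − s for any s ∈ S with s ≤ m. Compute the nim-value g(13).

0

Grundy values for subtraction set {1, 8}:
g(0) = mex{} = 0
g(1) = mex{0} = 1
g(2) = mex{1} = 0
g(3) = mex{0} = 1
g(4) = mex{1} = 0
g(5) = mex{0} = 1
g(6) = mex{1} = 0
g(7) = mex{0} = 1
g(8) = mex{0,1} = 2
g(9) = mex{1,2} = 0
g(10) = mex{0} = 1
g(11) = mex{1} = 0
g(12) = mex{0} = 1
g(13) = mex{1} = 0
So g(13) = 0.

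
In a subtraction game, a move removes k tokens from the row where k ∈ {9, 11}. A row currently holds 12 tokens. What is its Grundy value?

1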